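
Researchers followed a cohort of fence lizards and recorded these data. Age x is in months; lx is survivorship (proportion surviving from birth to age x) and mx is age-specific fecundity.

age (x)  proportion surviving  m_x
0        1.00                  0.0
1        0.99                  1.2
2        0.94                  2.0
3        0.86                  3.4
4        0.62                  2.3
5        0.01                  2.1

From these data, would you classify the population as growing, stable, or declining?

R0 = Σ lx·mx = 0 + 1.188 + 1.88 + 2.924 + 1.426 + 0.021 = 7.439
R0 > 1, so the population is growing.

growing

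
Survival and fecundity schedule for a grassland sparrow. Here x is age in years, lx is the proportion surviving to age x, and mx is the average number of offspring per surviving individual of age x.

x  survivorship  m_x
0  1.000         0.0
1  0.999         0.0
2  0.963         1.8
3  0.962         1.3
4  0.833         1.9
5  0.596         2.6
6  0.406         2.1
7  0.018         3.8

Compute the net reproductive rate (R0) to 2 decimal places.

7.04

lx·mx by age: 0, 0, 1.7334, 1.2506, 1.5827, 1.5496, 0.8526, 0.0684
R0 = Σ lx·mx = 7.0373 → 7.04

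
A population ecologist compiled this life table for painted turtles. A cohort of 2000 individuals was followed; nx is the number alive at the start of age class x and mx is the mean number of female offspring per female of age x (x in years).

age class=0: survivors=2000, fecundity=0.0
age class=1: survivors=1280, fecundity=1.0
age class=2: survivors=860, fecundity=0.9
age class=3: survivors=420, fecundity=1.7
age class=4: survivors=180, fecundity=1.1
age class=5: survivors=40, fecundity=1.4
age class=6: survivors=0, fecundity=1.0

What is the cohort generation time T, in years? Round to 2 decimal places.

2.00

lx = nx/n0 = nx/2000: 1, 0.64, 0.43, 0.21, 0.09, 0.02, 0
lx·mx: 0, 0.64, 0.387, 0.357, 0.099, 0.028, 0 → R0 = 1.511
x·lx·mx: 0, 0.64, 0.774, 1.071, 0.396, 0.14, 0 → Σ = 3.021
T = 3.021 / 1.511 = 1.999338… → 2.00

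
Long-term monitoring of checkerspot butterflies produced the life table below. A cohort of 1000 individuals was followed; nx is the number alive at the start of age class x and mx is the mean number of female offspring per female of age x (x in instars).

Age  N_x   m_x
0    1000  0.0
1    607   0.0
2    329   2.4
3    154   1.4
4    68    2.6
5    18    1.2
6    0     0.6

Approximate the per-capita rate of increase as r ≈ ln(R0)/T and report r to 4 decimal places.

0.0733

lx = nx/n0 = nx/1000: 1, 0.607, 0.329, 0.154, 0.068, 0.018, 0
R0 = Σ lx·mx = 0 + 0 + 0.7896 + 0.2156 + 0.1768 + 0.0216 + 0 = 1.2036
Σ x·lx·mx = 3.0412; T = 3.0412/1.2036 = 2.52675…
r ≈ ln(R0)/T = ln(1.2036)/2.52675… = 0.073342… → 0.0733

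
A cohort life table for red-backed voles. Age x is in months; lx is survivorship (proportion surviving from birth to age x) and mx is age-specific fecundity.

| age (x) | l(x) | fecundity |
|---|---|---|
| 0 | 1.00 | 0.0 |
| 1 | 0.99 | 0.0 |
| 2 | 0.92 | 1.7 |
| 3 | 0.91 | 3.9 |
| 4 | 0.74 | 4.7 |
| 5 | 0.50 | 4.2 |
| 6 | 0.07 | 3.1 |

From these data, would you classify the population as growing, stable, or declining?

R0 = Σ lx·mx = 0 + 0 + 1.564 + 3.549 + 3.478 + 2.1 + 0.217 = 10.908
R0 > 1, so the population is growing.

growing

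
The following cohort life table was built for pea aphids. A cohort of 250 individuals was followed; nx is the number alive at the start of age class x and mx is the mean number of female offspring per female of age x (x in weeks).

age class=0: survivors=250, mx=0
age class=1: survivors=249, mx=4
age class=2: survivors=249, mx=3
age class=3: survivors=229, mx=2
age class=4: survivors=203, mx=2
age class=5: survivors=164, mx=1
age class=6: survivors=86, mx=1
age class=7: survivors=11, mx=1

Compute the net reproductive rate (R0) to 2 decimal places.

lx = nx/n0 = nx/250: 1, 0.996, 0.996, 0.916, 0.812, 0.656, 0.344, 0.044
lx·mx by age: 0, 3.984, 2.988, 1.832, 1.624, 0.656, 0.344, 0.044
R0 = Σ lx·mx = 11.472 → 11.47

11.47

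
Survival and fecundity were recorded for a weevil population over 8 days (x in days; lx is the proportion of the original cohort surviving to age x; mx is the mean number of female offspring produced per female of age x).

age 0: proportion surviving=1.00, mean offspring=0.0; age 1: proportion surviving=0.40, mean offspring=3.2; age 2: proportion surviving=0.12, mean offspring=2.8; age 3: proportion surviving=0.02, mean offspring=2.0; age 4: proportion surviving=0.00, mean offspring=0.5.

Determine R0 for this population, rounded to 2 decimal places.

lx·mx by age: 0, 1.28, 0.336, 0.04, 0
R0 = Σ lx·mx = 1.656 → 1.66

1.66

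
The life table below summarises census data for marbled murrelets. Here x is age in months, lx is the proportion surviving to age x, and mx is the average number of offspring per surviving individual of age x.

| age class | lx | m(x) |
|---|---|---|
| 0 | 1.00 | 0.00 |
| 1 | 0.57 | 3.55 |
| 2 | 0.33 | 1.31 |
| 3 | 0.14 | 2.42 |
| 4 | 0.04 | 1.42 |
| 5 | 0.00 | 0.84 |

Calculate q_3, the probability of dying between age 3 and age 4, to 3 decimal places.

0.714

q_3 = (l_3 − l_4) / l_3 = (0.14 − 0.04) / 0.14
     = 0.1 / 0.14 = 0.714286… → 0.714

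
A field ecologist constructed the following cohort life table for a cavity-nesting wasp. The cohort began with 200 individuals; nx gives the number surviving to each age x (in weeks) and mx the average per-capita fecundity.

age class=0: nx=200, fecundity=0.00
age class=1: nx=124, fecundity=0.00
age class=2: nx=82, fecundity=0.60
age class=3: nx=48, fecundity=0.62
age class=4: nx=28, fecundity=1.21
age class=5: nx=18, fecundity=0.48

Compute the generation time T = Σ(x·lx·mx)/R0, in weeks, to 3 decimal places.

lx = nx/n0 = nx/200: 1, 0.62, 0.41, 0.24, 0.14, 0.09
lx·mx: 0, 0, 0.246, 0.1488, 0.1694, 0.0432 → R0 = 0.6074
x·lx·mx: 0, 0, 0.492, 0.4464, 0.6776, 0.216 → Σ = 1.832
T = 1.832 / 0.6074 = 3.016134… → 3.016

3.016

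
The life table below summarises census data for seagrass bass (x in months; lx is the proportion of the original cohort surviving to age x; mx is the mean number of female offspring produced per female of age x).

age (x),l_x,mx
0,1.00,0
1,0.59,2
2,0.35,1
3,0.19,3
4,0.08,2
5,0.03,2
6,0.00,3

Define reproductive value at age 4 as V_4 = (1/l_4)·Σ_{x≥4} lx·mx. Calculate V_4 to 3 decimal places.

2.750

lx·mx for x ≥ 4: 0.16, 0.06, 0 → sum = 0.22
V_4 = 0.22 / l_4 = 0.22 / 0.08 = 2.75 → 2.750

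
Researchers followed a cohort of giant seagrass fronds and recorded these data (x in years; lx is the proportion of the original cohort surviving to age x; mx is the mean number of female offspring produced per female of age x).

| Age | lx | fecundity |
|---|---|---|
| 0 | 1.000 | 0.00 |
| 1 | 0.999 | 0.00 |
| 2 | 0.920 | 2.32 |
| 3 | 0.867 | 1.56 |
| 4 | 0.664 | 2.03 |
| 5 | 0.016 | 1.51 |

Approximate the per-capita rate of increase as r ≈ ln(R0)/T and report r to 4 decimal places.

R0 = Σ lx·mx = 0 + 0 + 2.1344 + 1.35252 + 1.34792 + 0.02416 = 4.859
Σ x·lx·mx = 13.83884; T = 13.83884/4.859 = 2.84808…
r ≈ ln(R0)/T = ln(4.859)/2.84808… = 0.555051… → 0.5551

0.5551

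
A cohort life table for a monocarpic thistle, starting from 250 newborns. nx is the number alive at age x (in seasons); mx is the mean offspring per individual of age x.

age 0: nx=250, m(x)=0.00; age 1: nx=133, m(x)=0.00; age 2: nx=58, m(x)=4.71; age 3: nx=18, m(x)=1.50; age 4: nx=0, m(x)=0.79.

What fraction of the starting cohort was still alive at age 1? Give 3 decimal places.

l_1 = n_1/n_0 = 133/250 = 0.532 → 0.532

0.532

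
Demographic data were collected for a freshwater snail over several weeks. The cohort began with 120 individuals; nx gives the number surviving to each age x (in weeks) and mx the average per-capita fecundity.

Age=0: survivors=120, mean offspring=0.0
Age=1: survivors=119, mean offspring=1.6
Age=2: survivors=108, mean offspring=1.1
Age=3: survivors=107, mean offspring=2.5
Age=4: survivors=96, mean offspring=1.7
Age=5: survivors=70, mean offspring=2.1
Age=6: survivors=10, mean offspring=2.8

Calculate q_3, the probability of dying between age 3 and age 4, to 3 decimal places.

lx = nx/n0 = nx/120: 1, 0.99167…, 0.9, 0.89167…, 0.8, 0.58333…, 0.08333…
q_3 = (l_3 − l_4) / l_3 = (0.891667… − 0.8) / 0.891667…
     = 0.091667… / 0.891667… = 0.102804… → 0.103

0.103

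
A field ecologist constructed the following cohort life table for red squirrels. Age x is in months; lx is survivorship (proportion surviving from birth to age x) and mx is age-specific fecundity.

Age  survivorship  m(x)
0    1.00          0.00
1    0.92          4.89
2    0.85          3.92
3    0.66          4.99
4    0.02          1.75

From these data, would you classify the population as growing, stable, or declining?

growing

R0 = Σ lx·mx = 0 + 4.4988 + 3.332 + 3.2934 + 0.035 = 11.1592
R0 > 1, so the population is growing.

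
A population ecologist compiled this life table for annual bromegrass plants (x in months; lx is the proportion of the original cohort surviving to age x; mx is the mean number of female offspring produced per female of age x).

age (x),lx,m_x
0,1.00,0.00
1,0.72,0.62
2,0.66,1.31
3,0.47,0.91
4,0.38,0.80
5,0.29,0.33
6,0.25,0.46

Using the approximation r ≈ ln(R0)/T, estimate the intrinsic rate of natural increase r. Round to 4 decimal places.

R0 = Σ lx·mx = 0 + 0.4464 + 0.8646 + 0.4277 + 0.304 + 0.0957 + 0.115 = 2.2534
Σ x·lx·mx = 5.8432; T = 5.8432/2.2534 = 2.59306…
r ≈ ln(R0)/T = ln(2.2534)/2.59306… = 0.313313… → 0.3133

0.3133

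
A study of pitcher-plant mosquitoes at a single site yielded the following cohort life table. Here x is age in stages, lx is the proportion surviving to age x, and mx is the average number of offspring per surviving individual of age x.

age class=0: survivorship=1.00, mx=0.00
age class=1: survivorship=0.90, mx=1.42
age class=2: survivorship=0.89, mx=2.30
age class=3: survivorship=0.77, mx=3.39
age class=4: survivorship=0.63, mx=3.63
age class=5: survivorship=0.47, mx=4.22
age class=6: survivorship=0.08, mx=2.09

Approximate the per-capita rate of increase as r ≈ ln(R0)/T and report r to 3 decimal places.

0.729

R0 = Σ lx·mx = 0 + 1.278 + 2.047 + 2.6103 + 2.2869 + 1.9834 + 0.1672 = 10.3728
Σ x·lx·mx = 33.2707; T = 33.2707/10.3728 = 3.20749…
r ≈ ln(R0)/T = ln(10.3728)/3.20749… = 0.72929… → 0.729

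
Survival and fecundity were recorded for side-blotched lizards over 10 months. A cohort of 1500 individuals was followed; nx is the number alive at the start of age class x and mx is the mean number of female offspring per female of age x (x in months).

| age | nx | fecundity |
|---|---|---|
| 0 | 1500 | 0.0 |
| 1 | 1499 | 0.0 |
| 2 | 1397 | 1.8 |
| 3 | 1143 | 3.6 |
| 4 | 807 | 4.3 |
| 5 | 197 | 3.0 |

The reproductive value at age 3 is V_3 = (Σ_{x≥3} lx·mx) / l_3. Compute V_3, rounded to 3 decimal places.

7.153

lx = nx/n0 = nx/1500: 1, 0.99933…, 0.93133…, 0.762, 0.538, 0.13133…
lx·mx for x ≥ 3: 2.7432, 2.3134, 0.394… → sum = 5.4506…
V_3 = 5.4506… / l_3 = 5.4506… / 0.762 = 7.153018… → 7.153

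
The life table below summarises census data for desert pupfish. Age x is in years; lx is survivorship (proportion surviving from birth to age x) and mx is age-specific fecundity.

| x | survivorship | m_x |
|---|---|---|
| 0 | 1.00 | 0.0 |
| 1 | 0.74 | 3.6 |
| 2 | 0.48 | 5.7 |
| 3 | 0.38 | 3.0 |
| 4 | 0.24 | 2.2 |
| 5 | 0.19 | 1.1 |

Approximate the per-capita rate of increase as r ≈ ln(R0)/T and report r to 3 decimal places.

R0 = Σ lx·mx = 0 + 2.664 + 2.736 + 1.14 + 0.528 + 0.209 = 7.277
Σ x·lx·mx = 14.713; T = 14.713/7.277 = 2.02185…
r ≈ ln(R0)/T = ln(7.277)/2.02185… = 0.98164… → 0.982

0.982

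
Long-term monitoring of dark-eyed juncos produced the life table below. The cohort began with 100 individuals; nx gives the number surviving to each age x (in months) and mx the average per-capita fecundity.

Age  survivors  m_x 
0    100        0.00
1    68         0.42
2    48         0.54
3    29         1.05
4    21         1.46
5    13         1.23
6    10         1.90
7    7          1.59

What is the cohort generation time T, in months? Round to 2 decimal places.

lx = nx/n0 = nx/100: 1, 0.68, 0.48, 0.29, 0.21, 0.13, 0.1, 0.07
lx·mx: 0, 0.2856, 0.2592, 0.3045, 0.3066, 0.1599, 0.19, 0.1113 → R0 = 1.6171
x·lx·mx: 0, 0.2856, 0.5184, 0.9135, 1.2264, 0.7995, 1.14, 0.7791 → Σ = 5.6625
T = 5.6625 / 1.6171 = 3.501639… → 3.50

3.50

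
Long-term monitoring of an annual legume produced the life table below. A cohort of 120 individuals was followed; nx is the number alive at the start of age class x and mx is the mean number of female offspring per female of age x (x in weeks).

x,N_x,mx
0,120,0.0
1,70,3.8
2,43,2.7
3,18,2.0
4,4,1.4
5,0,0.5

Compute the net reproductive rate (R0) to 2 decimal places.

lx = nx/n0 = nx/120: 1, 0.58333…, 0.35833…, 0.15, 0.03333…, 0
lx·mx by age: 0, 2.216667…, 0.9675…, 0.3, 0.046667…, 0
R0 = Σ lx·mx = 3.530833… → 3.53

3.53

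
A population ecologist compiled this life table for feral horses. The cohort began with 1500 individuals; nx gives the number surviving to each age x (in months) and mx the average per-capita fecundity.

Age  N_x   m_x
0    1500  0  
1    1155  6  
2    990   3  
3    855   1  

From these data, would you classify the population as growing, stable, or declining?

growing

lx = nx/n0 = nx/1500: 1, 0.77, 0.66, 0.57
R0 = Σ lx·mx = 0 + 4.62 + 1.98 + 0.57 = 7.17
R0 > 1, so the population is growing.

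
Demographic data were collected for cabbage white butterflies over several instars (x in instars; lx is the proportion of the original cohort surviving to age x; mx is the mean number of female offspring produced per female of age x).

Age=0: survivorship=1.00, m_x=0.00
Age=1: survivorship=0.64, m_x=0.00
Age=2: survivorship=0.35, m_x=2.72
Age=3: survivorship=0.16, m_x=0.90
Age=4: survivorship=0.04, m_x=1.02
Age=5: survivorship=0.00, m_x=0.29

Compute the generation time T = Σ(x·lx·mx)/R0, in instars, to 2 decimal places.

2.20

lx·mx: 0, 0, 0.952, 0.144, 0.0408, 0 → R0 = 1.1368
x·lx·mx: 0, 0, 1.904, 0.432, 0.1632, 0 → Σ = 2.4992
T = 2.4992 / 1.1368 = 2.198452… → 2.20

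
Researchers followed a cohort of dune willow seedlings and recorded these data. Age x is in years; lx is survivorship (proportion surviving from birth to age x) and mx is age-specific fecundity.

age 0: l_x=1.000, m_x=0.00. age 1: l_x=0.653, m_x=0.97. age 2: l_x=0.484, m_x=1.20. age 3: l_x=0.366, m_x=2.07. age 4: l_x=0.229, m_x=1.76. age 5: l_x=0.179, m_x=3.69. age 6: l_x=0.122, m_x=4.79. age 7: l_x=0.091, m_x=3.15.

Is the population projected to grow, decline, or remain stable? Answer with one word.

growing

R0 = Σ lx·mx = 0 + 0.63341 + 0.5808 + 0.75762 + 0.40304 + 0.66051 + 0.58438 + 0.28665 = 3.90641
R0 > 1, so the population is growing.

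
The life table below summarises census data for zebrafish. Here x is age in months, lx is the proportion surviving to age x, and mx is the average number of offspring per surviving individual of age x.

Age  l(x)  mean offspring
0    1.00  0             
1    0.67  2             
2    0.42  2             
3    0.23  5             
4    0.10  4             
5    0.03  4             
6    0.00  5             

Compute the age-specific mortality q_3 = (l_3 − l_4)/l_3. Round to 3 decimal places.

0.565

q_3 = (l_3 − l_4) / l_3 = (0.23 − 0.1) / 0.23
     = 0.13 / 0.23 = 0.565217… → 0.565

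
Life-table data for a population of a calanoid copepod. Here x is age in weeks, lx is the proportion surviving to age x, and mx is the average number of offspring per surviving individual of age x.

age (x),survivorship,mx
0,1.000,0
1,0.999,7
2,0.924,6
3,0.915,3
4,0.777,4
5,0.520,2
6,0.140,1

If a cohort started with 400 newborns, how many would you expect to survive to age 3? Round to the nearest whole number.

366

Expected survivors = N0 · l_3 = 400 × 0.915 = 366 → 366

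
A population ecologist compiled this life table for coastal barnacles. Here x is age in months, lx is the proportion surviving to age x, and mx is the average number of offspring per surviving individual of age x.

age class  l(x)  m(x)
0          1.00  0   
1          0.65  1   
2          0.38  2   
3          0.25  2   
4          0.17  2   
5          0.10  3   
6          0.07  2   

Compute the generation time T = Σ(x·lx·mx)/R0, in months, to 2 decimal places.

lx·mx: 0, 0.65, 0.76, 0.5, 0.34, 0.3, 0.14 → R0 = 2.69
x·lx·mx: 0, 0.65, 1.52, 1.5, 1.36, 1.5, 0.84 → Σ = 7.37
T = 7.37 / 2.69 = 2.739777… → 2.74

2.74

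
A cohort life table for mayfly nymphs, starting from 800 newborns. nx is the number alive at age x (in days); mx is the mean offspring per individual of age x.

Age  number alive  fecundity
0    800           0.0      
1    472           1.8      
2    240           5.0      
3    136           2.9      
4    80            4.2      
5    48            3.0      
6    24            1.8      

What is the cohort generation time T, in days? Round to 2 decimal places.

2.28

lx = nx/n0 = nx/800: 1, 0.59, 0.3, 0.17, 0.1, 0.06, 0.03
lx·mx: 0, 1.062, 1.5, 0.493, 0.42, 0.18, 0.054 → R0 = 3.709
x·lx·mx: 0, 1.062, 3, 1.479, 1.68, 0.9, 0.324 → Σ = 8.445
T = 8.445 / 3.709 = 2.276894… → 2.28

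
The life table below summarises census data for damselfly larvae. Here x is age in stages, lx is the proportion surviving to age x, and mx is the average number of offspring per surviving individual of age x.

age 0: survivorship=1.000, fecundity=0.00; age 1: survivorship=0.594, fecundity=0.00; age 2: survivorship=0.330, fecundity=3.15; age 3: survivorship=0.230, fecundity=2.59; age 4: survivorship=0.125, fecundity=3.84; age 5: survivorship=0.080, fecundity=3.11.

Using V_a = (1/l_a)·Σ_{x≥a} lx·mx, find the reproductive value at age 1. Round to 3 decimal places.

lx·mx for x ≥ 1: 0, 1.0395, 0.5957, 0.48, 0.2488 → sum = 2.364
V_1 = 2.364 / l_1 = 2.364 / 0.594 = 3.979798… → 3.980

3.980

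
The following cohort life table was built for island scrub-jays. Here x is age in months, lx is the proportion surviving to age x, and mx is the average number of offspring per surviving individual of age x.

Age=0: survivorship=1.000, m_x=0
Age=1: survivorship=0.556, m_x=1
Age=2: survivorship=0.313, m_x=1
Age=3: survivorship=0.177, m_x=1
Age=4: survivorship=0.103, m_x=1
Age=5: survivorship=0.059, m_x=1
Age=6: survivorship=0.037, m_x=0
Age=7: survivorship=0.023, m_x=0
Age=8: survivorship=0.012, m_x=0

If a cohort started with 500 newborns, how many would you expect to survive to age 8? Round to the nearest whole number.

6

Expected survivors = N0 · l_8 = 500 × 0.012 = 6 → 6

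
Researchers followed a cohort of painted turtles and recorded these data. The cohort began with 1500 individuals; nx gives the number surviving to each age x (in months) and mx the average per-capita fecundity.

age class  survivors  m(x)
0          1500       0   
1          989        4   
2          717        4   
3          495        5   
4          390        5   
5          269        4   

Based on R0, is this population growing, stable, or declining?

growing

lx = nx/n0 = nx/1500: 1, 0.65933…, 0.478, 0.33, 0.26, 0.17933…
R0 = Σ lx·mx = 0 + 2.637333… + 1.912 + 1.65 + 1.3 + 0.717333… = 8.216667…
R0 > 1, so the population is growing.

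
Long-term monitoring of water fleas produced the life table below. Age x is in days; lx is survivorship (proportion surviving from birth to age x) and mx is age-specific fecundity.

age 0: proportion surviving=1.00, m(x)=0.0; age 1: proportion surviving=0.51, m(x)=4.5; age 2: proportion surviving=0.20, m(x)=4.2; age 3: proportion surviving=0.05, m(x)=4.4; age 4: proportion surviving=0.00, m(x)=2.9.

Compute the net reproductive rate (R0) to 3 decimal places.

lx·mx by age: 0, 2.295, 0.84, 0.22, 0
R0 = Σ lx·mx = 3.355 → 3.355

3.355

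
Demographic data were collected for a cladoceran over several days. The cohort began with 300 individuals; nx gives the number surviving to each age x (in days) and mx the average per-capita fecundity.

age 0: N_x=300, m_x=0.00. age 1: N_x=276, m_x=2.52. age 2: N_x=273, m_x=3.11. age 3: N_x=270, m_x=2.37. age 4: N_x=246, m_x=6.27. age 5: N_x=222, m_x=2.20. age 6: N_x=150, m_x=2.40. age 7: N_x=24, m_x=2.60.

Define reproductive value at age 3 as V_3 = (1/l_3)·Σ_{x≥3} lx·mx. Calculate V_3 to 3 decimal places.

11.456

lx = nx/n0 = nx/300: 1, 0.92, 0.91, 0.9, 0.82, 0.74, 0.5, 0.08
lx·mx for x ≥ 3: 2.133, 5.1414, 1.628, 1.2, 0.208 → sum = 10.3104
V_3 = 10.3104 / l_3 = 10.3104 / 0.9 = 11.456 → 11.456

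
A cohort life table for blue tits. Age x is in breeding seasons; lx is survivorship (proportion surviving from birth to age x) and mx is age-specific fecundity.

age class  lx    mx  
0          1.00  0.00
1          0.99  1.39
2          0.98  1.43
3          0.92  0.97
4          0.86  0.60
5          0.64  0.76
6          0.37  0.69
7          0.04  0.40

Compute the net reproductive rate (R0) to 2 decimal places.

4.94

lx·mx by age: 0, 1.3761, 1.4014, 0.8924, 0.516, 0.4864, 0.2553, 0.016
R0 = Σ lx·mx = 4.9436 → 4.94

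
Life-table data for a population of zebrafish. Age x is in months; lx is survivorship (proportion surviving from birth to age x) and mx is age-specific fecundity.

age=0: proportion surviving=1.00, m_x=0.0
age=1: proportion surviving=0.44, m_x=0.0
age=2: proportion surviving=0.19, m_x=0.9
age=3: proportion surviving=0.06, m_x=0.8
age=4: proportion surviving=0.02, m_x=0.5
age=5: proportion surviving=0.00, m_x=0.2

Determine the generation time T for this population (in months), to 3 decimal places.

lx·mx: 0, 0, 0.171, 0.048, 0.01, 0 → R0 = 0.229
x·lx·mx: 0, 0, 0.342, 0.144, 0.04, 0 → Σ = 0.526
T = 0.526 / 0.229 = 2.296943… → 2.297

2.297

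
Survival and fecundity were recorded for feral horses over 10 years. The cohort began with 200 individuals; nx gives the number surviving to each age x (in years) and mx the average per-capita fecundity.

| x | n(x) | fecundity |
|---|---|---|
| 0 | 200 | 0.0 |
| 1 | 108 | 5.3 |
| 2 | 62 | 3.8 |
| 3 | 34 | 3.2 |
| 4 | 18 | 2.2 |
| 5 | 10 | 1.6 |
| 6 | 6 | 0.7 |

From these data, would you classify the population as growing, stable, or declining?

growing

lx = nx/n0 = nx/200: 1, 0.54, 0.31, 0.17, 0.09, 0.05, 0.03
R0 = Σ lx·mx = 0 + 2.862 + 1.178 + 0.544 + 0.198 + 0.08 + 0.021 = 4.883
R0 > 1, so the population is growing.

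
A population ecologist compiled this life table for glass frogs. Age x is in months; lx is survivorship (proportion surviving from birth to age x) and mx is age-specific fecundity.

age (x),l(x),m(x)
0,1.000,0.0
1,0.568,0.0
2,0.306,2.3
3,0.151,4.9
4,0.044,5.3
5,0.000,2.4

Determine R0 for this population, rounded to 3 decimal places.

1.677

lx·mx by age: 0, 0, 0.7038, 0.7399, 0.2332, 0
R0 = Σ lx·mx = 1.6769 → 1.677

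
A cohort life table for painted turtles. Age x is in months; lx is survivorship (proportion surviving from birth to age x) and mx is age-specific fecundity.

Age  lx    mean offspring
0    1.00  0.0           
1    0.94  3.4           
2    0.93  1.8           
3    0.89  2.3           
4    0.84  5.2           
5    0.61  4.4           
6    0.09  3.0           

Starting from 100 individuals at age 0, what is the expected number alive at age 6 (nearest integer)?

9

Expected survivors = N0 · l_6 = 100 × 0.09 = 9 → 9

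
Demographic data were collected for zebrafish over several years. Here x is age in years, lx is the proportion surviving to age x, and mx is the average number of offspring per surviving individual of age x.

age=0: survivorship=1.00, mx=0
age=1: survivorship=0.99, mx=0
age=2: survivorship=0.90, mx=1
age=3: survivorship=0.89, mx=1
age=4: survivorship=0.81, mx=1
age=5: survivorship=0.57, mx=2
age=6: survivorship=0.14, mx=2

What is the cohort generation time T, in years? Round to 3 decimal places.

3.754

lx·mx: 0, 0, 0.9, 0.89, 0.81, 1.14, 0.28 → R0 = 4.02
x·lx·mx: 0, 0, 1.8, 2.67, 3.24, 5.7, 1.68 → Σ = 15.09
T = 15.09 / 4.02 = 3.753731… → 3.754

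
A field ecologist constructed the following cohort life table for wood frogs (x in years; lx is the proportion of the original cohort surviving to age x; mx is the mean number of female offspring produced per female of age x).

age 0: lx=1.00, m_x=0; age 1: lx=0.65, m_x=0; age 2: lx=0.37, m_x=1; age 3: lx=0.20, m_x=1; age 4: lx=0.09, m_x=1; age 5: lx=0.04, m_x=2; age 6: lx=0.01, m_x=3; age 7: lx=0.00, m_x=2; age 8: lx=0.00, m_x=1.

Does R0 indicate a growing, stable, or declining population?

declining

R0 = Σ lx·mx = 0 + 0 + 0.37 + 0.2 + 0.09 + 0.08 + 0.03 + 0 + 0 = 0.77
R0 < 1, so the population is declining.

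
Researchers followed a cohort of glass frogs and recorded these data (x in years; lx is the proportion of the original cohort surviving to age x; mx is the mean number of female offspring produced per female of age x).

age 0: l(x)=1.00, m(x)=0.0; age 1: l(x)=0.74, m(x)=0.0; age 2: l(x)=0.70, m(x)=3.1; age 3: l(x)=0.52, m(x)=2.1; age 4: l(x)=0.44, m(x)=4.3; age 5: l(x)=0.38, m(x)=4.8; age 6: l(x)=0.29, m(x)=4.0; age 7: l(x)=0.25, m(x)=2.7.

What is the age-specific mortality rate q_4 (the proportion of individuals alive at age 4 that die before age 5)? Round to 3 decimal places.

0.136

q_4 = (l_4 − l_5) / l_4 = (0.44 − 0.38) / 0.44
     = 0.06 / 0.44 = 0.136364… → 0.136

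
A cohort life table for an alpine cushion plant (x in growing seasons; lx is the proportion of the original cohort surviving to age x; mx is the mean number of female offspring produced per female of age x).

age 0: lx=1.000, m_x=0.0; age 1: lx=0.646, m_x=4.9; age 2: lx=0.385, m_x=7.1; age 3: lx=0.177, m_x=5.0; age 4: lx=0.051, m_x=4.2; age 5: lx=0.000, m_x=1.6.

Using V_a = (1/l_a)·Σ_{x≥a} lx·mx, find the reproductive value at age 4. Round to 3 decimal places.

4.200

lx·mx for x ≥ 4: 0.2142, 0 → sum = 0.2142
V_4 = 0.2142 / l_4 = 0.2142 / 0.051 = 4.2 → 4.200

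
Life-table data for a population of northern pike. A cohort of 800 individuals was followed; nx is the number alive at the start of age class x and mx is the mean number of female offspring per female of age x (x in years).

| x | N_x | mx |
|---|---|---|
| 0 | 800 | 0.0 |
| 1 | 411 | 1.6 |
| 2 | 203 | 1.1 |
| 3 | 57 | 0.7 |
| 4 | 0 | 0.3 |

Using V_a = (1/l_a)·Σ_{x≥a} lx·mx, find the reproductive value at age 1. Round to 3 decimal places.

lx = nx/n0 = nx/800: 1, 0.51375, 0.25375, 0.07125, 0
lx·mx for x ≥ 1: 0.822, 0.279125, 0.049875, 0 → sum = 1.151
V_1 = 1.151 / l_1 = 1.151 / 0.51375 = 2.240389… → 2.240

2.240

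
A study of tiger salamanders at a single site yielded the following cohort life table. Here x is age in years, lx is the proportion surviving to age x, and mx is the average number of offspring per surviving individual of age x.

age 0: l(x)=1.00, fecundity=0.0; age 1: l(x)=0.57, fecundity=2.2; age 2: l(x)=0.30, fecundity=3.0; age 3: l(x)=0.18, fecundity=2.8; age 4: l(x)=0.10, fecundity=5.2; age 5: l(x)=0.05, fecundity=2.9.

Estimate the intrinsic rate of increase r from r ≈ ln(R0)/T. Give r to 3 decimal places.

0.541

R0 = Σ lx·mx = 0 + 1.254 + 0.9 + 0.504 + 0.52 + 0.145 = 3.323
Σ x·lx·mx = 7.371; T = 7.371/3.323 = 2.21818…
r ≈ ln(R0)/T = ln(3.323)/2.21818… = 0.54138… → 0.541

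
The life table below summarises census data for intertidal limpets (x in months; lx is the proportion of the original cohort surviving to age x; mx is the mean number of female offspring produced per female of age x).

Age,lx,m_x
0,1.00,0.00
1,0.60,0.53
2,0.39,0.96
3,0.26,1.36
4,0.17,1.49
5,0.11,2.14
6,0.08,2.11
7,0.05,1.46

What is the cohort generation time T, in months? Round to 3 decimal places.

3.288

lx·mx: 0, 0.318, 0.3744, 0.3536, 0.2533, 0.2354, 0.1688, 0.073 → R0 = 1.7765
x·lx·mx: 0, 0.318, 0.7488, 1.0608, 1.0132, 1.177, 1.0128, 0.511 → Σ = 5.8416
T = 5.8416 / 1.7765 = 3.288263… → 3.288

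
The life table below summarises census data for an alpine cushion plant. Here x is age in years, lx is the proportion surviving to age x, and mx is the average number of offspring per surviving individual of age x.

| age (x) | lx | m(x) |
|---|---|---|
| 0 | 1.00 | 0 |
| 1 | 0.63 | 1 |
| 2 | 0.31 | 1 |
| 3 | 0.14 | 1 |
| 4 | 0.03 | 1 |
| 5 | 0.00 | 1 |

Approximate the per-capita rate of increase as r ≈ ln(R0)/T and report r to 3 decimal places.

0.065

R0 = Σ lx·mx = 0 + 0.63 + 0.31 + 0.14 + 0.03 + 0 = 1.11
Σ x·lx·mx = 1.79; T = 1.79/1.11 = 1.61261…
r ≈ ln(R0)/T = ln(1.11)/1.61261… = 0.06471… → 0.065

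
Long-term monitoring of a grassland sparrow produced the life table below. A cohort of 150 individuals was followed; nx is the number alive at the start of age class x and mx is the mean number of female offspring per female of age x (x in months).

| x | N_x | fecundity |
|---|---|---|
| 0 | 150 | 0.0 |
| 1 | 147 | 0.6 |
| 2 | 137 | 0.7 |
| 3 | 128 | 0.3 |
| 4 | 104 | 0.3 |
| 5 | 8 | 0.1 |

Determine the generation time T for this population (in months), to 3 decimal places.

2.059

lx = nx/n0 = nx/150: 1, 0.98, 0.91333…, 0.85333…, 0.69333…, 0.05333…
lx·mx: 0, 0.588, 0.639333…, 0.256…, 0.208…, 0.005333… → R0 = 1.696667…
x·lx·mx: 0, 0.588, 1.278667…, 0.768…, 0.832…, 0.026667… → Σ = 3.493333…
T = 3.493333… / 1.696667… = 2.058939… → 2.059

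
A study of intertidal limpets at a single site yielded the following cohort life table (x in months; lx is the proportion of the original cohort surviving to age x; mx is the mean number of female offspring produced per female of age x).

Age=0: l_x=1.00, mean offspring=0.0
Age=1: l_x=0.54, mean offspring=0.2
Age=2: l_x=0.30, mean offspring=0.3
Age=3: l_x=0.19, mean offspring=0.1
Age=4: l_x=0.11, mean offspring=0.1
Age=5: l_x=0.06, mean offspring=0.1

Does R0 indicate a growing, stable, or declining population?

declining

R0 = Σ lx·mx = 0 + 0.108 + 0.09 + 0.019 + 0.011 + 0.006 = 0.234
R0 < 1, so the population is declining.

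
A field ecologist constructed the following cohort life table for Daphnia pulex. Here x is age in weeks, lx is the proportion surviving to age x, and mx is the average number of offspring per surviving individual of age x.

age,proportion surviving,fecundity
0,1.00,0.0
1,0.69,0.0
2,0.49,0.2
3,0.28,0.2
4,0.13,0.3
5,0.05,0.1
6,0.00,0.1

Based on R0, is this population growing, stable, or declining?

R0 = Σ lx·mx = 0 + 0 + 0.098 + 0.056 + 0.039 + 0.005 + 0 = 0.198
R0 < 1, so the population is declining.

declining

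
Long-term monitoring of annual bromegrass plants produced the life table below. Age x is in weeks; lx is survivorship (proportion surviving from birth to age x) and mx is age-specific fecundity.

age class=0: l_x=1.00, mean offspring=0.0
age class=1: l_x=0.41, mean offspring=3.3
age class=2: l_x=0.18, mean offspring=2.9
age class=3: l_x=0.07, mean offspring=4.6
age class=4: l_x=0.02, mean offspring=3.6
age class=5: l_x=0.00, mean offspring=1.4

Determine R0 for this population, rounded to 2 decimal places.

lx·mx by age: 0, 1.353, 0.522, 0.322, 0.072, 0
R0 = Σ lx·mx = 2.269 → 2.27

2.27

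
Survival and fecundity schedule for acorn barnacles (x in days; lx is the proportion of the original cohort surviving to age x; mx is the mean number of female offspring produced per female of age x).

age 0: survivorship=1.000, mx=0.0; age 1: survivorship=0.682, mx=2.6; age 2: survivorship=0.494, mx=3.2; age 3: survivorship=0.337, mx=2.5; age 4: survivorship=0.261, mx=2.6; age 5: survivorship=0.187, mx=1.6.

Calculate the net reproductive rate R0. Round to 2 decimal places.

lx·mx by age: 0, 1.7732, 1.5808, 0.8425, 0.6786, 0.2992
R0 = Σ lx·mx = 5.1743 → 5.17

5.17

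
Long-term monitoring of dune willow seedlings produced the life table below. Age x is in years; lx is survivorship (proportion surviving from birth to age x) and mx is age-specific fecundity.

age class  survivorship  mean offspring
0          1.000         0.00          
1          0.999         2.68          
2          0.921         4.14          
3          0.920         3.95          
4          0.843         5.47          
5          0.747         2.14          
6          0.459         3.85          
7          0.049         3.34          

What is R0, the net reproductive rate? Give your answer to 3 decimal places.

lx·mx by age: 0, 2.67732, 3.81294, 3.634, 4.61121, 1.59858, 1.76715, 0.16366
R0 = Σ lx·mx = 18.26486 → 18.265

18.265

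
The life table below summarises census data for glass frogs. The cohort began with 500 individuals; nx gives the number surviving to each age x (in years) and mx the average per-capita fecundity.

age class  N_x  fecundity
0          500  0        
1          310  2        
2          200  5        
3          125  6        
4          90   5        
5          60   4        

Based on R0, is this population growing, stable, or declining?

growing

lx = nx/n0 = nx/500: 1, 0.62, 0.4, 0.25, 0.18, 0.12
R0 = Σ lx·mx = 0 + 1.24 + 2 + 1.5 + 0.9 + 0.48 = 6.12
R0 > 1, so the population is growing.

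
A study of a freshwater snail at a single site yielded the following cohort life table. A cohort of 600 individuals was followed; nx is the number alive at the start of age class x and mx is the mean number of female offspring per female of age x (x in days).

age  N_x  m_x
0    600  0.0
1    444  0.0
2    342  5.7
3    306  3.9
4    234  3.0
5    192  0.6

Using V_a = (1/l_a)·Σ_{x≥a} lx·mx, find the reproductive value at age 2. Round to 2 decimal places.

11.58

lx = nx/n0 = nx/600: 1, 0.74, 0.57, 0.51, 0.39, 0.32
lx·mx for x ≥ 2: 3.249, 1.989, 1.17, 0.192 → sum = 6.6
V_2 = 6.6 / l_2 = 6.6 / 0.57 = 11.578947… → 11.58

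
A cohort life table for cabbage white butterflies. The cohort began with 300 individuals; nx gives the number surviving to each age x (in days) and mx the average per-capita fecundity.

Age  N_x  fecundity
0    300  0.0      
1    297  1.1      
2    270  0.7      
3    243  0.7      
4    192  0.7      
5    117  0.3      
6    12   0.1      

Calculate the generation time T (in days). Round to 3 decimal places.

lx = nx/n0 = nx/300: 1, 0.99, 0.9, 0.81, 0.64, 0.39, 0.04
lx·mx: 0, 1.089, 0.63, 0.567, 0.448, 0.117, 0.004 → R0 = 2.855
x·lx·mx: 0, 1.089, 1.26, 1.701, 1.792, 0.585, 0.024 → Σ = 6.451
T = 6.451 / 2.855 = 2.259545… → 2.260

2.260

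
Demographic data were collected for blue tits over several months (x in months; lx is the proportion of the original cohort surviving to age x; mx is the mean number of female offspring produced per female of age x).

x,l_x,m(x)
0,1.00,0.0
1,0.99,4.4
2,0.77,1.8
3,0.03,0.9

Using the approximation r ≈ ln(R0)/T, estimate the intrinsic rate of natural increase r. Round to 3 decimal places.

R0 = Σ lx·mx = 0 + 4.356 + 1.386 + 0.027 = 5.769
Σ x·lx·mx = 7.209; T = 7.209/5.769 = 1.24961…
r ≈ ln(R0)/T = ln(5.769)/1.24961… = 1.40244… → 1.402

1.402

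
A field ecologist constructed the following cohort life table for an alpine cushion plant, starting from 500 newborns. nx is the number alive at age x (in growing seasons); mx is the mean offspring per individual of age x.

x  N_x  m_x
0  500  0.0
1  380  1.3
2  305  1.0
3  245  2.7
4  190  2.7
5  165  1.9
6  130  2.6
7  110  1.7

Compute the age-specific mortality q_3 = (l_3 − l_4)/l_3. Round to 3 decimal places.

lx = nx/n0 = nx/500: 1, 0.76, 0.61, 0.49, 0.38, 0.33, 0.26, 0.22
q_3 = (l_3 − l_4) / l_3 = (0.49 − 0.38) / 0.49
     = 0.11 / 0.49 = 0.22449… → 0.224

0.224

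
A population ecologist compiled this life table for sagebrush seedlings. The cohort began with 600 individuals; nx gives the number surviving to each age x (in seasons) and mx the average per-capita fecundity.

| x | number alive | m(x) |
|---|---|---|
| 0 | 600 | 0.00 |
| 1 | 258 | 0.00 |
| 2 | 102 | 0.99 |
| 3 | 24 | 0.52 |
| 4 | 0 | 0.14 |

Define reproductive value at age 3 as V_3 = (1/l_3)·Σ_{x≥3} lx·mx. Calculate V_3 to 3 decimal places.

0.520

lx = nx/n0 = nx/600: 1, 0.43, 0.17, 0.04, 0
lx·mx for x ≥ 3: 0.0208, 0 → sum = 0.0208
V_3 = 0.0208 / l_3 = 0.0208 / 0.04 = 0.52 → 0.520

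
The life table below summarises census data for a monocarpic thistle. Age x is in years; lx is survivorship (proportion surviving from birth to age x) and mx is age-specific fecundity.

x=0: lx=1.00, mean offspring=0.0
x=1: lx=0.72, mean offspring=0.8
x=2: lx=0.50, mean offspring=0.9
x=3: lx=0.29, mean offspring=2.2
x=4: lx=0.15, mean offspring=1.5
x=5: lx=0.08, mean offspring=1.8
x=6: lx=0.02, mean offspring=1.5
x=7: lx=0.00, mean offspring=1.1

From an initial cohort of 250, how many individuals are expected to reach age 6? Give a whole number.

Expected survivors = N0 · l_6 = 250 × 0.02 = 5 → 5

5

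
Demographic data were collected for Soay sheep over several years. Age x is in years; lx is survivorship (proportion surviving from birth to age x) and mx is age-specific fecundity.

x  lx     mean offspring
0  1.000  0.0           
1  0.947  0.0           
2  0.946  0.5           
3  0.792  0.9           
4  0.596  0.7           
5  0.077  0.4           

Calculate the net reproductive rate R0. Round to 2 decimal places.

lx·mx by age: 0, 0, 0.473, 0.7128, 0.4172, 0.0308
R0 = Σ lx·mx = 1.6338 → 1.63

1.63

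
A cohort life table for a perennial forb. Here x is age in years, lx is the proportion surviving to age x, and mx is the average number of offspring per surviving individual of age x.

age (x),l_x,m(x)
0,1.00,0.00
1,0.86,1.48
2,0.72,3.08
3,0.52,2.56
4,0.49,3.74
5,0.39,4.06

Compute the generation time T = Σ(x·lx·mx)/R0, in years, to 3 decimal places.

lx·mx: 0, 1.2728, 2.2176, 1.3312, 1.8326, 1.5834 → R0 = 8.2376
x·lx·mx: 0, 1.2728, 4.4352, 3.9936, 7.3304, 7.917 → Σ = 24.949
T = 24.949 / 8.2376 = 3.028673… → 3.029

3.029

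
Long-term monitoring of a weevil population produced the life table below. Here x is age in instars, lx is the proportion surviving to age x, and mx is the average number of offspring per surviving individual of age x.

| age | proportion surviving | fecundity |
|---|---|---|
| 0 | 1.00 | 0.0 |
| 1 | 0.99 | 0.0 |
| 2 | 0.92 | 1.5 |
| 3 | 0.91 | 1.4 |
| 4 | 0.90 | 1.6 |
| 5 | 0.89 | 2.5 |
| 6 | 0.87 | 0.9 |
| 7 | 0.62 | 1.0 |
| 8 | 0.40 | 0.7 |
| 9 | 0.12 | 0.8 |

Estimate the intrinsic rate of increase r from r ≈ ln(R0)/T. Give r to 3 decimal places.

0.476

R0 = Σ lx·mx = 0 + 0 + 1.38 + 1.274 + 1.44 + 2.225 + 0.783 + 0.62 + 0.28 + 0.096 = 8.098
Σ x·lx·mx = 35.609; T = 35.609/8.098 = 4.39726…
r ≈ ln(R0)/T = ln(8.098)/4.39726… = 0.47566… → 0.476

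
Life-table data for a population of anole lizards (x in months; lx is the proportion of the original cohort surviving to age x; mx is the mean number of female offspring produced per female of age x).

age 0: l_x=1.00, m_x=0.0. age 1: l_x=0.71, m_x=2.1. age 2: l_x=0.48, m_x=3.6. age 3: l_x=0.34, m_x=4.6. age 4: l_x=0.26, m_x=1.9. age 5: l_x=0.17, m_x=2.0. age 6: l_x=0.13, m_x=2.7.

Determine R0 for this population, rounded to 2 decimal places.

lx·mx by age: 0, 1.491, 1.728, 1.564, 0.494, 0.34, 0.351
R0 = Σ lx·mx = 5.968 → 5.97

5.97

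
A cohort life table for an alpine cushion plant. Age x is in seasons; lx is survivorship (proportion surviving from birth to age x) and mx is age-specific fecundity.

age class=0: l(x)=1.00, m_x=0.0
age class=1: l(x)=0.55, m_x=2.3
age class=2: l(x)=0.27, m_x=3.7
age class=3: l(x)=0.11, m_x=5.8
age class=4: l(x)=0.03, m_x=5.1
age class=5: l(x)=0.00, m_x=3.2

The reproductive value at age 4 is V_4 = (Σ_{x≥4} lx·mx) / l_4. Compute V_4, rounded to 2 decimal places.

5.10

lx·mx for x ≥ 4: 0.153, 0 → sum = 0.153
V_4 = 0.153 / l_4 = 0.153 / 0.03 = 5.1 → 5.10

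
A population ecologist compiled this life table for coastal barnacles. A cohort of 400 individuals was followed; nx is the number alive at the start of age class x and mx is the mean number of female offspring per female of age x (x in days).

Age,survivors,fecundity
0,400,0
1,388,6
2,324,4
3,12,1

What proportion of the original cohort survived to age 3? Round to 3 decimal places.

l_3 = n_3/n_0 = 12/400 = 0.03 → 0.030

0.030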